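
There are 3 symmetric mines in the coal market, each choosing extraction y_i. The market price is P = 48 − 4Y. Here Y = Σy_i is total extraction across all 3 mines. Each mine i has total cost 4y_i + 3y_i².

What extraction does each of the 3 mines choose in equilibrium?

2

A representative mine's profit is π_i = y_i(48 − 4Y) − 4y_i − 3y_i², with Y = y_i + Σ_{j≠i} y_j.
First-order condition: 44 − 14y_i − 4Σ_{j≠i} y_j = 0.
With identical mines, set every y_j = y: then 44 − 14y − 8y = 0, i.e. y = 44/22 = 2.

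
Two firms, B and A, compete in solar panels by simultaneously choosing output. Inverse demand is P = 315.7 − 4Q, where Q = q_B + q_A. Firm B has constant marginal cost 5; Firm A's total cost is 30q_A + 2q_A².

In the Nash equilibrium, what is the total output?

45.355

Firm B's profit: π = q_B(315.7 − 4(q_B + q_A)) − 5q_B.
∂π/∂q_B = 310.7 − 8q_B − 4q_A = 0, so q_B = 38.8375 − 0.5q_A.
For A: ∂π/∂q_A = 285.7 − 12q_A − 4q_B = 0 ⇒ q_A = 2857/120 − (1/3)q_B.
Plugging q_A into B's best response: q_B = 38.8375 − 0.5(2857/120 − (1/3)q_B) ⇒ (5/6)q_B = 404/15, so q_B = 32.32.
Then q_A = 2857/120 − (1/3)·32.32 = 13.035.
Total output: 32.32 + 13.035 = 45.355.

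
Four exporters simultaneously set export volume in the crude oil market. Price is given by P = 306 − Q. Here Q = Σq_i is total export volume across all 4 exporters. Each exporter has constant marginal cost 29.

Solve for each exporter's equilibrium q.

A representative exporter's profit is π_i = q_i(306 − Q) − 29q_i, with Q = q_i + Σ_{j≠i} q_j.
First-order condition: 277 − 2q_i − Σ_{j≠i} q_j = 0.
In a symmetric equilibrium every exporter chooses the same q, so Σ_{j≠i} q_j = 3q. The condition becomes 277 − 5q = 0, giving q = 277/5 = 55.4.

55.4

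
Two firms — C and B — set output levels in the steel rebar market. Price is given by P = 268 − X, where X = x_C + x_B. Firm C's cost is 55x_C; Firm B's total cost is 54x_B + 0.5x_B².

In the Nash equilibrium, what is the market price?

140

Firm C's profit: π = x_C(268 − (x_C + x_B)) − 55x_C.
∂π/∂x_C = 213 − 2x_C − x_B = 0, so x_C = 106.5 − 0.5x_B.
For B: ∂π/∂x_B = 214 − 3x_B − x_C = 0 ⇒ x_B = 214/3 − (1/3)x_C.
Plugging x_B into C's best response: x_C = 106.5 − 0.5(214/3 − (1/3)x_C) ⇒ (5/6)x_C = 425/6, so x_C = 85.
Then x_B = 214/3 − (1/3)·85 = 43.
Equilibrium price: P = 268 − 128 = 140.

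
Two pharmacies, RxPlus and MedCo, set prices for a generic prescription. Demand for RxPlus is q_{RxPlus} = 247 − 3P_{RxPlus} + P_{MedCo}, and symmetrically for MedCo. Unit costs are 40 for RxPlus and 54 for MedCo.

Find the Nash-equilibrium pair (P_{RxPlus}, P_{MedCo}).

74.6, 80.6

RxPlus's profit: π = (P_{RxPlus} − 40)(247 − 3P_{RxPlus} + P_{MedCo}).
∂π/∂P_{RxPlus} = 367 − 6P_{RxPlus} + P_{MedCo} = 0 ⇒ P_{RxPlus} = 367/6 + (1/6)P_{MedCo}.
Similarly P_{MedCo} = 409/6 + (1/6)P_{RxPlus}.
Solving the two reaction functions simultaneously: (1 − (1/6)(1/6))P_{RxPlus} = 367/6 + (1/6)·(409/6), so (35/36)P_{RxPlus} = 2611/36 and P_{RxPlus} = 74.6.
Then P_{MedCo} = 409/6 + (1/6)·74.6 = 80.6.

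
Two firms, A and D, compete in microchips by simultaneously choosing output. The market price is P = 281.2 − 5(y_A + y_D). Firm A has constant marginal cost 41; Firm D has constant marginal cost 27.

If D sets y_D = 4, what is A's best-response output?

Firm A's profit: π = y_A(281.2 − 5(y_A + y_D)) − 41y_A.
∂π/∂y_A = 240.2 − 10y_A − 5y_D = 0, so y_A = 24.02 − 0.5y_D.
At y_D = 4: y_A = 24.02 − 0.5·4 = 22.02.

22.02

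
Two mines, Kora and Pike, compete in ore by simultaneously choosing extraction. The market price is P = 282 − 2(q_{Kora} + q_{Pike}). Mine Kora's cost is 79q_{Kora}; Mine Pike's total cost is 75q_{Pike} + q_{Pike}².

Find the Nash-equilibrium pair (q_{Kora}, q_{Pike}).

Mine Kora's profit: π = q_{Kora}(282 − 2(q_{Kora} + q_{Pike})) − 79q_{Kora}.
∂π/∂q_{Kora} = 203 − 4q_{Kora} − 2q_{Pike} = 0, so q_{Kora} = 50.75 − 0.5q_{Pike}.
For Pike: ∂π/∂q_{Pike} = 207 − 6q_{Pike} − 2q_{Kora} = 0 ⇒ q_{Pike} = 34.5 − (1/3)q_{Kora}.
Solving the two reaction functions simultaneously: (1 − (−0.5)(−1/3))q_{Kora} = 50.75 − 0.5·34.5, so (5/6)q_{Kora} = 33.5 and q_{Kora} = 40.2.
Then q_{Pike} = 34.5 − (1/3)·40.2 = 21.1.

40.2, 21.1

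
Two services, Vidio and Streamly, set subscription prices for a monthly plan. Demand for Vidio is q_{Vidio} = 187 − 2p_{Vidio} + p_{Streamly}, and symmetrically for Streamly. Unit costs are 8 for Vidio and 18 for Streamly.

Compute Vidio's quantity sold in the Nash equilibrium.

Vidio's profit: π = (p_{Vidio} − 8)(187 − 2p_{Vidio} + p_{Streamly}).
∂π/∂p_{Vidio} = 203 − 4p_{Vidio} + p_{Streamly} = 0 ⇒ p_{Vidio} = 50.75 + 0.25p_{Streamly}.
Similarly p_{Streamly} = 55.75 + 0.25p_{Vidio}.
Plugging p_{Streamly} into Vidio's best response: p_{Vidio} = 50.75 + 0.25(55.75 + 0.25p_{Vidio}) ⇒ 0.9375p_{Vidio} = 64.6875, so p_{Vidio} = 69.
Then p_{Streamly} = 55.75 + 0.25·69 = 73.
q_{Vidio} = 187 − 2·69 + 73 = 122.

122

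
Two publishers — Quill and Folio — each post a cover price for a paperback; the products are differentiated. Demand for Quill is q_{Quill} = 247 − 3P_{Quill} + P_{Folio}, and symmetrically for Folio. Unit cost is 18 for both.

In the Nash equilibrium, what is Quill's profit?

5342.52

Quill's profit: π = (P_{Quill} − 18)(247 − 3P_{Quill} + P_{Folio}).
∂π/∂P_{Quill} = 301 − 6P_{Quill} + P_{Folio} = 0 ⇒ P_{Quill} = 301/6 + (1/6)P_{Folio}.
By symmetry P_{Folio} = P_{Quill}; substituting into the reaction function, (5/6)P_{Quill} = 301/6 and P_{Quill} = 60.2.
q_{Quill} = 247 − 3·60.2 + 60.2 = 126.6.
Profit = (60.2 − 18)·126.6 = 5342.52.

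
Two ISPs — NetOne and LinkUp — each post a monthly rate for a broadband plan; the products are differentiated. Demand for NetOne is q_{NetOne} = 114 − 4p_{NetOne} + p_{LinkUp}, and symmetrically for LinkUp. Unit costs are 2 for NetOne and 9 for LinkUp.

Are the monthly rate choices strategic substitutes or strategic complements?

NetOne's profit: π = (p_{NetOne} − 2)(114 − 4p_{NetOne} + p_{LinkUp}).
∂π/∂p_{NetOne} = 122 − 8p_{NetOne} + p_{LinkUp} = 0 ⇒ p_{NetOne} = 15.25 + 0.125p_{LinkUp}.
The best-response slope dp_{NetOne}/dp_{LinkUp} = 0.125 > 0: the reaction function is upward-sloping, so the choices are strategic complements.

strategic complements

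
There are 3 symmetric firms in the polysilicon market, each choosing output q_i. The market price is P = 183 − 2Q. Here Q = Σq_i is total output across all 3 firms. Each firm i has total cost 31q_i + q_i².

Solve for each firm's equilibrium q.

15.2

A representative firm's profit is π_i = q_i(183 − 2Q) − 31q_i − q_i², with Q = q_i + Σ_{j≠i} q_j.
First-order condition: 152 − 6q_i − 2Σ_{j≠i} q_j = 0.
With identical firms, set every q_j = q: then 152 − 6q − 4q = 0, i.e. q = 152/10 = 15.2.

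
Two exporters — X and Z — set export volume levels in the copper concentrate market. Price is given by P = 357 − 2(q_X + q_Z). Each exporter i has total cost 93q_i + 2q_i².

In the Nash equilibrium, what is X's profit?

Exporter X's profit: π = q_X(357 − 2(q_X + q_Z)) − 93q_X − 2q_X².
∂π/∂q_X = 264 − 8q_X − 2q_Z = 0, so q_X = 33 − 0.25q_Z.
The game is symmetric, so in equilibrium q_Z = q_X: the reaction function gives 1.25q_X = 33, hence q_X = 26.4.
Price P = 357 − 2·52.8 = 251.4.
X's profit: (251.4 − 93)·26.4 − 2(26.4)² = 2787.84.

2787.84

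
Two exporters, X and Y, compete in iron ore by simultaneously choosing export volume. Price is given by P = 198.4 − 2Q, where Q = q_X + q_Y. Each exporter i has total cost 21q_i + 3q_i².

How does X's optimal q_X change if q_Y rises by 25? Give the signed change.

-5

Exporter X's profit: π = q_X(198.4 − 2(q_X + q_Y)) − 21q_X − 3q_X².
∂π/∂q_X = 177.4 − 10q_X − 2q_Y = 0, so q_X = 17.74 − 0.2q_Y.
The reaction-function slope is −0.2, so a 25-unit rise in q_Y moves q_X by −0.2 × 25 = −5. X's best response falls — the actions are strategic substitutes.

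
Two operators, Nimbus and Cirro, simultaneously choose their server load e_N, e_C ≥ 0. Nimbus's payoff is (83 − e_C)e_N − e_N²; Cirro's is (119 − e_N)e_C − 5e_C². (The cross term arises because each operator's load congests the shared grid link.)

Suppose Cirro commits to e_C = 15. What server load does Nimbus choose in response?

34

Expanding Nimbus's payoff: 83e_N − e_Ce_N − e_N².
∂π/∂e_N = 83 − e_C − 2e_N = 0, so e_N = 41.5 − 0.5e_C.
At e_C = 15: e_N = 41.5 − 0.5·15 = 34.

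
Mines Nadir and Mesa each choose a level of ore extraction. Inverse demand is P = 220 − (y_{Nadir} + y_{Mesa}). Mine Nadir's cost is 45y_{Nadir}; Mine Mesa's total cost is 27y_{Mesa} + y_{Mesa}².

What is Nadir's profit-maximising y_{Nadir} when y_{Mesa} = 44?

65.5

Mine Nadir's profit: π = y_{Nadir}(220 − (y_{Nadir} + y_{Mesa})) − 45y_{Nadir}.
∂π/∂y_{Nadir} = 175 − 2y_{Nadir} − y_{Mesa} = 0, so y_{Nadir} = 87.5 − 0.5y_{Mesa}.
At y_{Mesa} = 44: y_{Nadir} = 87.5 − 0.5·44 = 65.5.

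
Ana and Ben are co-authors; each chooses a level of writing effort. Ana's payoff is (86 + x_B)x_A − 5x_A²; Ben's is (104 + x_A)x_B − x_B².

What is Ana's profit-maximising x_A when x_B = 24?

Expanding Ana's payoff: 86x_A + x_Bx_A − 5x_A².
∂π/∂x_A = 86 + x_B − 10x_A = 0, so x_A = 8.6 + 0.1x_B.
At x_B = 24: x_A = 8.6 + 0.1·24 = 11.

11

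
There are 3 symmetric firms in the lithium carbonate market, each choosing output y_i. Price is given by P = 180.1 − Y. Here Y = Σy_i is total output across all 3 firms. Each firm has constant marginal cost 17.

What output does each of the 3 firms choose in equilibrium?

40.775

A representative firm's profit is π_i = y_i(180.1 − Y) − 17y_i, with Y = y_i + Σ_{j≠i} y_j.
First-order condition: 163.1 − 2y_i − Σ_{j≠i} y_j = 0.
Imposing symmetry (y_j = y for all j) turns Σ_{j≠i} y_j into 2y, so 163.1 = 4y and y = 40.775.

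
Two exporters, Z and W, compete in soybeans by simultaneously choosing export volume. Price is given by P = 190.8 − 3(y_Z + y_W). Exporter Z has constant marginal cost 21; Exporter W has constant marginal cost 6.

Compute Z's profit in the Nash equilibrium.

Exporter Z's profit: π = y_Z(190.8 − 3(y_Z + y_W)) − 21y_Z.
∂π/∂y_Z = 169.8 − 6y_Z − 3y_W = 0, so y_Z = 28.3 − 0.5y_W.
By the same steps for W: y_W = 30.8 − 0.5y_Z.
Plugging y_W into Z's best response: y_Z = 28.3 − 0.5(30.8 − 0.5y_Z) ⇒ 0.75y_Z = 12.9, so y_Z = 17.2.
Then y_W = 30.8 − 0.5·17.2 = 22.2.
Price P = 190.8 − 3·39.4 = 72.6.
Z's profit: (72.6 − 21)·17.2 = 887.52.

887.52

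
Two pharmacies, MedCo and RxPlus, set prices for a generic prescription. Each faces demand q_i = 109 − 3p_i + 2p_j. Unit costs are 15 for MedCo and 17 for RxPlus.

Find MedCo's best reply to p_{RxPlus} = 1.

MedCo's profit: π = (p_{MedCo} − 15)(109 − 3p_{MedCo} + 2p_{RxPlus}).
∂π/∂p_{MedCo} = 154 − 6p_{MedCo} + 2p_{RxPlus} = 0 ⇒ p_{MedCo} = 77/3 + (1/3)p_{RxPlus}.
At p_{RxPlus} = 1: p_{MedCo} = 77/3 + (1/3)·1 = 26.

26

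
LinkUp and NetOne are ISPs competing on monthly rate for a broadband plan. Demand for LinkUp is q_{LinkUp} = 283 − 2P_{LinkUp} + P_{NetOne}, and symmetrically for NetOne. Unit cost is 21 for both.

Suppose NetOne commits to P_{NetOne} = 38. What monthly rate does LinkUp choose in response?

LinkUp's profit: π = (P_{LinkUp} − 21)(283 − 2P_{LinkUp} + P_{NetOne}).
∂π/∂P_{LinkUp} = 325 − 4P_{LinkUp} + P_{NetOne} = 0 ⇒ P_{LinkUp} = 81.25 + 0.25P_{NetOne}.
At P_{NetOne} = 38: P_{LinkUp} = 81.25 + 0.25·38 = 90.75.

90.75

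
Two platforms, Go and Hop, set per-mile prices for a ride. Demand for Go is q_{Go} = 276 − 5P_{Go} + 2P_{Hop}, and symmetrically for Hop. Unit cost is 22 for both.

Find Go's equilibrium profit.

Go's profit: π = (P_{Go} − 22)(276 − 5P_{Go} + 2P_{Hop}).
∂π/∂P_{Go} = 386 − 10P_{Go} + 2P_{Hop} = 0 ⇒ P_{Go} = 38.6 + 0.2P_{Hop}.
By symmetry P_{Hop} = P_{Go}; substituting into the reaction function, 0.8P_{Go} = 38.6 and P_{Go} = 48.25.
q_{Go} = 276 − 5·48.25 + 2·48.25 = 131.25.
Profit = (48.25 − 22)·131.25 = 3445.3125.

3445.3125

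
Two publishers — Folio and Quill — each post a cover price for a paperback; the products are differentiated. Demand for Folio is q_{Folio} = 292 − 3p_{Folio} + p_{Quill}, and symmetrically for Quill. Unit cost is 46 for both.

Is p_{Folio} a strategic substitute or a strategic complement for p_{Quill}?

Folio's profit: π = (p_{Folio} − 46)(292 − 3p_{Folio} + p_{Quill}).
∂π/∂p_{Folio} = 430 − 6p_{Folio} + p_{Quill} = 0 ⇒ p_{Folio} = 215/3 + (1/6)p_{Quill}.
The best-response slope dp_{Folio}/dp_{Quill} = 1/6 > 0: the reaction function is upward-sloping, so the choices are strategic complements.

strategic complements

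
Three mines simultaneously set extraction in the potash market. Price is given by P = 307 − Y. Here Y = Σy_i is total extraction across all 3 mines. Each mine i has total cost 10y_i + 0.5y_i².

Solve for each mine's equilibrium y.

A representative mine's profit is π_i = y_i(307 − Y) − 10y_i − 0.5y_i², with Y = y_i + Σ_{j≠i} y_j.
First-order condition: 297 − 3y_i − Σ_{j≠i} y_j = 0.
Imposing symmetry (y_j = y for all j) turns Σ_{j≠i} y_j into 2y, so 297 = 5y and y = 59.4.

59.4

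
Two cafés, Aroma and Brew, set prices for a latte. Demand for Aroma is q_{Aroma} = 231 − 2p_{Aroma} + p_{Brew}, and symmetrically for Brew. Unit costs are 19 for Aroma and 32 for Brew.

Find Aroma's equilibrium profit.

10483.52

Aroma's profit: π = (p_{Aroma} − 19)(231 − 2p_{Aroma} + p_{Brew}).
∂π/∂p_{Aroma} = 269 − 4p_{Aroma} + p_{Brew} = 0 ⇒ p_{Aroma} = 67.25 + 0.25p_{Brew}.
Similarly p_{Brew} = 73.75 + 0.25p_{Aroma}.
Substituting the second reaction function into the first: p_{Aroma} = 67.25 + 0.25(73.75 + 0.25p_{Aroma}), which gives 0.9375p_{Aroma} = 85.6875 ⇒ p_{Aroma} = 91.4.
Then p_{Brew} = 73.75 + 0.25·91.4 = 96.6.
q_{Aroma} = 231 − 2·91.4 + 96.6 = 144.8.
Profit = (91.4 − 19)·144.8 = 10483.52.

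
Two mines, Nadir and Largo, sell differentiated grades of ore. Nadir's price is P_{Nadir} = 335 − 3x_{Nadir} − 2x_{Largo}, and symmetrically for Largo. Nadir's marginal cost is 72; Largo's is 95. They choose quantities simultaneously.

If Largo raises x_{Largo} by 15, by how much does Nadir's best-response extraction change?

-5

Mine Nadir's profit: π = x_{Nadir}(335 − 3x_{Nadir} − 2x_{Largo}) − 72x_{Nadir}.
∂π/∂x_{Nadir} = 263 − 6x_{Nadir} − 2x_{Largo} = 0 ⇒ x_{Nadir} = 263/6 − (1/3)x_{Largo}.
The reaction-function slope is −1/3, so a 15-unit rise in x_{Largo} moves x_{Nadir} by −1/3 × 15 = −5. Nadir's best response falls — the actions are strategic substitutes.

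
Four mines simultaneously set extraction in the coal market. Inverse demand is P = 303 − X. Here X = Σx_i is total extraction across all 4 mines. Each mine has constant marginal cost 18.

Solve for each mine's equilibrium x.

57

A representative mine's profit is π_i = x_i(303 − X) − 18x_i, with X = x_i + Σ_{j≠i} x_j.
First-order condition: 285 − 2x_i − Σ_{j≠i} x_j = 0.
With identical mines, set every x_j = x: then 285 − 2x − 3x = 0, i.e. x = 285/5 = 57.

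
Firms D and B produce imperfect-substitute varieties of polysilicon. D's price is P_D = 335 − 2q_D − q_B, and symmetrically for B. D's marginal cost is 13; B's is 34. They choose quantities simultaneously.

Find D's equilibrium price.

144.6

Firm D's profit: π = q_D(335 − 2q_D − q_B) − 13q_D.
∂π/∂q_D = 322 − 4q_D − q_B = 0 ⇒ q_D = 80.5 − 0.25q_B.
Similarly q_B = 75.25 − 0.25q_D.
Substituting the second reaction function into the first: q_D = 80.5 − 0.25(75.25 − 0.25q_D), which gives 0.9375q_D = 61.6875 ⇒ q_D = 65.8.
Then q_B = 75.25 − 0.25·65.8 = 58.8.
P_D = 335 − 2·65.8 − 58.8 = 144.6.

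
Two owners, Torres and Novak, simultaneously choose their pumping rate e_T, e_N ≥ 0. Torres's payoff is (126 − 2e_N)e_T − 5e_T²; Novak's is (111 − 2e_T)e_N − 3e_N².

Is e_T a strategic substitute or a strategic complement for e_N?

Expanding Torres's payoff: 126e_T − 2e_Ne_T − 5e_T².
∂π/∂e_T = 126 − 2e_N − 10e_T = 0, so e_T = 12.6 − 0.2e_N.
The best-response slope de_T/de_N = −0.2 < 0: the reaction function is downward-sloping, so the choices are strategic substitutes.

strategic substitutes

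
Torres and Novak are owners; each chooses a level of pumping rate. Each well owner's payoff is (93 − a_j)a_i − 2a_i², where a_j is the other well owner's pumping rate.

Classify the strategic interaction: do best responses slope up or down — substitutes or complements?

strategic substitutes

Torres's payoff is (93 − a_N)a_T − 2a_T².
∂π/∂a_T = 93 − a_N − 4a_T = 0, so a_T = 23.25 − 0.25a_N.
The best-response slope da_T/da_N = −0.25 < 0: the reaction function is downward-sloping, so the choices are strategic substitutes.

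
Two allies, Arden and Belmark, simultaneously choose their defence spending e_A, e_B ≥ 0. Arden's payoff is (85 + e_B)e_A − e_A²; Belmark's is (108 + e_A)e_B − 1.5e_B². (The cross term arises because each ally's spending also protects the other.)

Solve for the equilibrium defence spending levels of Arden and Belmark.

Expanding Arden's payoff: 85e_A + e_Be_A − e_A².
∂π/∂e_A = 85 + e_B − 2e_A = 0, so e_A = 42.5 + 0.5e_B.
Likewise for Belmark: e_B = 36 + (1/3)e_A.
Plugging e_B into Arden's best response: e_A = 42.5 + 0.5(36 + (1/3)e_A) ⇒ (5/6)e_A = 60.5, so e_A = 72.6.
Then e_B = 36 + (1/3)·72.6 = 60.2.

72.6, 60.2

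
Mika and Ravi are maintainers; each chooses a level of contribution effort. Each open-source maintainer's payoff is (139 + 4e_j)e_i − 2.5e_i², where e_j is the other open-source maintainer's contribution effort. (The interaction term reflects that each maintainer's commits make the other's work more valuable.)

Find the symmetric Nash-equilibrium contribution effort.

Mika's payoff is (139 + 4e_R)e_M − 2.5e_M².
∂π/∂e_M = 139 + 4e_R − 5e_M = 0, so e_M = 27.8 + 0.8e_R.
The game is symmetric, so in equilibrium e_R = e_M: the reaction function gives 0.2e_M = 27.8, hence e_M = 139.

139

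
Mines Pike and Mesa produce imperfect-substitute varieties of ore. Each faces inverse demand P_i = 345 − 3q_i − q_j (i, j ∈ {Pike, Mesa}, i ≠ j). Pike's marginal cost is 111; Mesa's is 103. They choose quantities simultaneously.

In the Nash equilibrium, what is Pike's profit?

3306.72

Mine Pike's profit: π = q_{Pike}(345 − 3q_{Pike} − q_{Mesa}) − 111q_{Pike}.
∂π/∂q_{Pike} = 234 − 6q_{Pike} − q_{Mesa} = 0 ⇒ q_{Pike} = 39 − (1/6)q_{Mesa}.
Similarly q_{Mesa} = 121/3 − (1/6)q_{Pike}.
Substituting the second reaction function into the first: q_{Pike} = 39 − (1/6)(121/3 − (1/6)q_{Pike}), which gives (35/36)q_{Pike} = 581/18 ⇒ q_{Pike} = 33.2.
Then q_{Mesa} = 121/3 − (1/6)·33.2 = 34.8.
P_{Pike} = 345 − 3·33.2 − 34.8 = 210.6.
Profit = (210.6 − 111)·33.2 = 3306.72.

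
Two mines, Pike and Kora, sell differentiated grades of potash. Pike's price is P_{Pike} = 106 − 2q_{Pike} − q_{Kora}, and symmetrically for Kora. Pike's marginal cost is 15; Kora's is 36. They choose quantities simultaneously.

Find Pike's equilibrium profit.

Mine Pike's profit: π = q_{Pike}(106 − 2q_{Pike} − q_{Kora}) − 15q_{Pike}.
∂π/∂q_{Pike} = 91 − 4q_{Pike} − q_{Kora} = 0 ⇒ q_{Pike} = 22.75 − 0.25q_{Kora}.
Similarly q_{Kora} = 17.5 − 0.25q_{Pike}.
Solving the two reaction functions simultaneously: (1 − (−0.25)(−0.25))q_{Pike} = 22.75 − 0.25·17.5, so 0.9375q_{Pike} = 18.375 and q_{Pike} = 19.6.
Then q_{Kora} = 17.5 − 0.25·19.6 = 12.6.
P_{Pike} = 106 − 2·19.6 − 12.6 = 54.2.
Profit = (54.2 − 15)·19.6 = 768.32.

768.32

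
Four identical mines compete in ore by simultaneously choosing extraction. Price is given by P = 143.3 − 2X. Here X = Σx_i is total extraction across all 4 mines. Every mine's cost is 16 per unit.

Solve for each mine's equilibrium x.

12.73

A representative mine's profit is π_i = x_i(143.3 − 2X) − 16x_i, with X = x_i + Σ_{j≠i} x_j.
First-order condition: 127.3 − 4x_i − 2Σ_{j≠i} x_j = 0.
With identical mines, set every x_j = x: then 127.3 − 4x − 6x = 0, i.e. x = 127.3/10 = 12.73.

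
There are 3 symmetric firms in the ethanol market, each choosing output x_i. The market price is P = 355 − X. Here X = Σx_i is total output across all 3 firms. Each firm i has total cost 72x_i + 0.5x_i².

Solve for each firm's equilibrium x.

56.6

A representative firm's profit is π_i = x_i(355 − X) − 72x_i − 0.5x_i², with X = x_i + Σ_{j≠i} x_j.
First-order condition: 283 − 3x_i − Σ_{j≠i} x_j = 0.
In a symmetric equilibrium every firm chooses the same x, so Σ_{j≠i} x_j = 2x. The condition becomes 283 − 5x = 0, giving x = 283/5 = 56.6.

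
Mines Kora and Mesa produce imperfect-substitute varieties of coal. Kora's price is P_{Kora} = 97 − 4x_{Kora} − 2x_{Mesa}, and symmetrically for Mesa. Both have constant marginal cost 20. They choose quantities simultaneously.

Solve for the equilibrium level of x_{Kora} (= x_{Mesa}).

7.7

Mine Kora's profit: π = x_{Kora}(97 − 4x_{Kora} − 2x_{Mesa}) − 20x_{Kora}.
∂π/∂x_{Kora} = 77 − 8x_{Kora} − 2x_{Mesa} = 0 ⇒ x_{Kora} = 9.625 − 0.25x_{Mesa}.
The game is symmetric, so in equilibrium x_{Mesa} = x_{Kora}: the reaction function gives 1.25x_{Kora} = 9.625, hence x_{Kora} = 7.7.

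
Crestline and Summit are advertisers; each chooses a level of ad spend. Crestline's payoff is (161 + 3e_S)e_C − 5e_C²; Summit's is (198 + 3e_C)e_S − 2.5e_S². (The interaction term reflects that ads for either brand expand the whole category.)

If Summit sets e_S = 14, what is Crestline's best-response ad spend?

Expanding Crestline's payoff: 161e_C + 3e_Se_C − 5e_C².
∂π/∂e_C = 161 + 3e_S − 10e_C = 0, so e_C = 16.1 + 0.3e_S.
At e_S = 14: e_C = 16.1 + 0.3·14 = 20.3.

20.3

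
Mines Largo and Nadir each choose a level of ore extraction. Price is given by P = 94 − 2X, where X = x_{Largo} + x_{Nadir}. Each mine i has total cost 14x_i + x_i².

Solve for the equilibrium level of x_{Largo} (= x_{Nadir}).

10

Mine Largo's profit: π = x_{Largo}(94 − 2(x_{Largo} + x_{Nadir})) − 14x_{Largo} − x_{Largo}².
∂π/∂x_{Largo} = 80 − 6x_{Largo} − 2x_{Nadir} = 0, so x_{Largo} = 40/3 − (1/3)x_{Nadir}.
The game is symmetric, so in equilibrium x_{Nadir} = x_{Largo}: the reaction function gives (4/3)x_{Largo} = 40/3, hence x_{Largo} = 10.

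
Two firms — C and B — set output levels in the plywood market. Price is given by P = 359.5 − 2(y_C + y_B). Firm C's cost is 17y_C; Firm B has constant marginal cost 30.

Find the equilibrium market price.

Firm C's profit: π = y_C(359.5 − 2(y_C + y_B)) − 17y_C.
∂π/∂y_C = 342.5 − 4y_C − 2y_B = 0, so y_C = 85.625 − 0.5y_B.
By the same steps for B: y_B = 82.375 − 0.5y_C.
Plugging y_B into C's best response: y_C = 85.625 − 0.5(82.375 − 0.5y_C) ⇒ 0.75y_C = 44.4375, so y_C = 59.25.
Then y_B = 82.375 − 0.5·59.25 = 52.75.
Equilibrium price: P = 359.5 − 2·112 = 135.5.

135.5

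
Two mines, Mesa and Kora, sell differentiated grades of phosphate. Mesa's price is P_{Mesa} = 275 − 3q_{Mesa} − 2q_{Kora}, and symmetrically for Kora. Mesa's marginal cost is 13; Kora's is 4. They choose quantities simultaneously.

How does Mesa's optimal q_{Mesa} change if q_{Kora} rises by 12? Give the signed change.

Mine Mesa's profit: π = q_{Mesa}(275 − 3q_{Mesa} − 2q_{Kora}) − 13q_{Mesa}.
∂π/∂q_{Mesa} = 262 − 6q_{Mesa} − 2q_{Kora} = 0 ⇒ q_{Mesa} = 131/3 − (1/3)q_{Kora}.
The reaction-function slope is −1/3, so a 12-unit rise in q_{Kora} moves q_{Mesa} by −1/3 × 12 = −4. Mesa's best response falls — the actions are strategic substitutes.

-4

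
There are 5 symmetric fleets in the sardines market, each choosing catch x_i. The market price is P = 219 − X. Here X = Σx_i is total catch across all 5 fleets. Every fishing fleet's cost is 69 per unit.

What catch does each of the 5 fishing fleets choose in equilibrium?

A representative fishing fleet's profit is π_i = x_i(219 − X) − 69x_i, with X = x_i + Σ_{j≠i} x_j.
First-order condition: 150 − 2x_i − Σ_{j≠i} x_j = 0.
With identical fishing fleets, set every x_j = x: then 150 − 2x − 4x = 0, i.e. x = 150/6 = 25.

25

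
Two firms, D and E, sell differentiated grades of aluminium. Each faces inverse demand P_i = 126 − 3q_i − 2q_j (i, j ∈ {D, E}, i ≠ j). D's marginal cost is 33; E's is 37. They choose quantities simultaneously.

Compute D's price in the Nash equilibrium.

68.625

Firm D's profit: π = q_D(126 − 3q_D − 2q_E) − 33q_D.
∂π/∂q_D = 93 − 6q_D − 2q_E = 0 ⇒ q_D = 15.5 − (1/3)q_E.
Similarly q_E = 89/6 − (1/3)q_D.
Plugging q_E into D's best response: q_D = 15.5 − (1/3)(89/6 − (1/3)q_D) ⇒ (8/9)q_D = 95/9, so q_D = 11.875.
Then q_E = 89/6 − (1/3)·11.875 = 10.875.
P_D = 126 − 3·11.875 − 2·10.875 = 68.625.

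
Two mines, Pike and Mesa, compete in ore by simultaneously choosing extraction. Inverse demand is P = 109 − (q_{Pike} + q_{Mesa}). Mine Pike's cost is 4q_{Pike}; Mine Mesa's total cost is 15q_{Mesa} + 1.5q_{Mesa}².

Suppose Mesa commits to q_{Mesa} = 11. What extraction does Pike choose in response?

47

Mine Pike's profit: π = q_{Pike}(109 − (q_{Pike} + q_{Mesa})) − 4q_{Pike}.
∂π/∂q_{Pike} = 105 − 2q_{Pike} − q_{Mesa} = 0, so q_{Pike} = 52.5 − 0.5q_{Mesa}.
At q_{Mesa} = 11: q_{Pike} = 52.5 − 0.5·11 = 47.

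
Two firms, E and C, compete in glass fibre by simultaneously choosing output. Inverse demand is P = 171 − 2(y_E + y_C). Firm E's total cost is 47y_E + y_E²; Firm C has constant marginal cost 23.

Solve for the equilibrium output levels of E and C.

Firm E's profit: π = y_E(171 − 2(y_E + y_C)) − 47y_E − y_E².
∂π/∂y_E = 124 − 6y_E − 2y_C = 0, so y_E = 62/3 − (1/3)y_C.
For C: ∂π/∂y_C = 148 − 4y_C − 2y_E = 0 ⇒ y_C = 37 − 0.5y_E.
Substituting the second reaction function into the first: y_E = 62/3 − (1/3)(37 − 0.5y_E), which gives (5/6)y_E = 25/3 ⇒ y_E = 10.
Then y_C = 37 − 0.5·10 = 32.

10, 32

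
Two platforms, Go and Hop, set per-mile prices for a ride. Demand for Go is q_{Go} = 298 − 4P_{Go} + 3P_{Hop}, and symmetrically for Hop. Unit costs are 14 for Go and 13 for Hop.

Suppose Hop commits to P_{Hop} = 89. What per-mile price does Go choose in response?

Go's profit: π = (P_{Go} − 14)(298 − 4P_{Go} + 3P_{Hop}).
∂π/∂P_{Go} = 354 − 8P_{Go} + 3P_{Hop} = 0 ⇒ P_{Go} = 44.25 + 0.375P_{Hop}.
At P_{Hop} = 89: P_{Go} = 44.25 + 0.375·89 = 77.625.

77.625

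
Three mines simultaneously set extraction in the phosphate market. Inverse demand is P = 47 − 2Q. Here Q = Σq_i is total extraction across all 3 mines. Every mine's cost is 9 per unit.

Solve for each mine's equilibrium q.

4.75

A representative mine's profit is π_i = q_i(47 − 2Q) − 9q_i, with Q = q_i + Σ_{j≠i} q_j.
First-order condition: 38 − 4q_i − 2Σ_{j≠i} q_j = 0.
With identical mines, set every q_j = q: then 38 − 4q − 4q = 0, i.e. q = 38/8 = 4.75.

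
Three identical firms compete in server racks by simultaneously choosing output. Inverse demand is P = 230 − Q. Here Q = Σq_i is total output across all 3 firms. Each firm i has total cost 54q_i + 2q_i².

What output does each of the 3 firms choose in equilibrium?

A representative firm's profit is π_i = q_i(230 − Q) − 54q_i − 2q_i², with Q = q_i + Σ_{j≠i} q_j.
First-order condition: 176 − 6q_i − Σ_{j≠i} q_j = 0.
With identical firms, set every q_j = q: then 176 − 6q − 2q = 0, i.e. q = 176/8 = 22.

22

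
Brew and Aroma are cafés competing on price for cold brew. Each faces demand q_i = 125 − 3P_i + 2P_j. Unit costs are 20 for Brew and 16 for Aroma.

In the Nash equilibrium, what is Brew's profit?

Brew's profit: π = (P_{Brew} − 20)(125 − 3P_{Brew} + 2P_{Aroma}).
∂π/∂P_{Brew} = 185 − 6P_{Brew} + 2P_{Aroma} = 0 ⇒ P_{Brew} = 185/6 + (1/3)P_{Aroma}.
Similarly P_{Aroma} = 173/6 + (1/3)P_{Brew}.
Substituting the second reaction function into the first: P_{Brew} = 185/6 + (1/3)(173/6 + (1/3)P_{Brew}), which gives (8/9)P_{Brew} = 364/9 ⇒ P_{Brew} = 45.5.
Then P_{Aroma} = 173/6 + (1/3)·45.5 = 44.
q_{Brew} = 125 − 3·45.5 + 2·44 = 76.5.
Profit = (45.5 − 20)·76.5 = 1950.75.

1950.75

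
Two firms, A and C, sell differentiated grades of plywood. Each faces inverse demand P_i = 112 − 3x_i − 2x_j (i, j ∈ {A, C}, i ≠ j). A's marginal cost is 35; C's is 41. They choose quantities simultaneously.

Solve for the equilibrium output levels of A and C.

10, 8.5

Firm A's profit: π = x_A(112 − 3x_A − 2x_C) − 35x_A.
∂π/∂x_A = 77 − 6x_A − 2x_C = 0 ⇒ x_A = 77/6 − (1/3)x_C.
Similarly x_C = 71/6 − (1/3)x_A.
Solving the two reaction functions simultaneously: (1 − (−1/3)(−1/3))x_A = 77/6 − (1/3)·(71/6), so (8/9)x_A = 80/9 and x_A = 10.
Then x_C = 71/6 − (1/3)·10 = 8.5.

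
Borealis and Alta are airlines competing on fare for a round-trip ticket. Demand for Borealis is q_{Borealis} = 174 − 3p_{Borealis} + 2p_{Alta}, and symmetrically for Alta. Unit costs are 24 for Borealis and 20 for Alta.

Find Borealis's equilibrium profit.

4051.6875

Borealis's profit: π = (p_{Borealis} − 24)(174 − 3p_{Borealis} + 2p_{Alta}).
∂π/∂p_{Borealis} = 246 − 6p_{Borealis} + 2p_{Alta} = 0 ⇒ p_{Borealis} = 41 + (1/3)p_{Alta}.
Similarly p_{Alta} = 39 + (1/3)p_{Borealis}.
Plugging p_{Alta} into Borealis's best response: p_{Borealis} = 41 + (1/3)(39 + (1/3)p_{Borealis}) ⇒ (8/9)p_{Borealis} = 54, so p_{Borealis} = 60.75.
Then p_{Alta} = 39 + (1/3)·60.75 = 59.25.
q_{Borealis} = 174 − 3·60.75 + 2·59.25 = 110.25.
Profit = (60.75 − 24)·110.25 = 4051.6875.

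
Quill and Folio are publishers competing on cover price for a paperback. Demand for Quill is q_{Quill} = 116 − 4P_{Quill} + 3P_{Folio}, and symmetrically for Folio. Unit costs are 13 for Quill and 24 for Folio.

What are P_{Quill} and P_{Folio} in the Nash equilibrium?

36, 40

Quill's profit: π = (P_{Quill} − 13)(116 − 4P_{Quill} + 3P_{Folio}).
∂π/∂P_{Quill} = 168 − 8P_{Quill} + 3P_{Folio} = 0 ⇒ P_{Quill} = 21 + 0.375P_{Folio}.
Similarly P_{Folio} = 26.5 + 0.375P_{Quill}.
Solving the two reaction functions simultaneously: (1 − (0.375)(0.375))P_{Quill} = 21 + 0.375·26.5, so (55/64)P_{Quill} = 30.9375 and P_{Quill} = 36.
Then P_{Folio} = 26.5 + 0.375·36 = 40.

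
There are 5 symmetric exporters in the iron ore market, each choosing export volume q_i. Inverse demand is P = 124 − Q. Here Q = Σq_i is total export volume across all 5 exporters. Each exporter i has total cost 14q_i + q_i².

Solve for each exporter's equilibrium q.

A representative exporter's profit is π_i = q_i(124 − Q) − 14q_i − q_i², with Q = q_i + Σ_{j≠i} q_j.
First-order condition: 110 − 4q_i − Σ_{j≠i} q_j = 0.
With identical exporters, set every q_j = q: then 110 − 4q − 4q = 0, i.e. q = 110/8 = 13.75.

13.75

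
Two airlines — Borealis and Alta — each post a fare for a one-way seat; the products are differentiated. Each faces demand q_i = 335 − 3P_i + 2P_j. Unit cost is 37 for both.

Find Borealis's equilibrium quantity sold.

Borealis's profit: π = (P_{Borealis} − 37)(335 − 3P_{Borealis} + 2P_{Alta}).
∂π/∂P_{Borealis} = 446 − 6P_{Borealis} + 2P_{Alta} = 0 ⇒ P_{Borealis} = 223/3 + (1/3)P_{Alta}.
By symmetry P_{Alta} = P_{Borealis}; substituting into the reaction function, (2/3)P_{Borealis} = 223/3 and P_{Borealis} = 111.5.
q_{Borealis} = 335 − 3·111.5 + 2·111.5 = 223.5.

223.5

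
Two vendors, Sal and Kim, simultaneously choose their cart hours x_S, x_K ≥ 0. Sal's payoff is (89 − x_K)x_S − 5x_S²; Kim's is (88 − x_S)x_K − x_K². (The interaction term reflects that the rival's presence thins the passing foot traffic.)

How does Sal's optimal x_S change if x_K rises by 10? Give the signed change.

-1

Expanding Sal's payoff: 89x_S − x_Kx_S − 5x_S².
∂π/∂x_S = 89 − x_K − 10x_S = 0, so x_S = 8.9 − 0.1x_K.
The reaction-function slope is −0.1, so a 10-unit rise in x_K moves x_S by −0.1 × 10 = −1. Sal's best response falls — the actions are strategic substitutes.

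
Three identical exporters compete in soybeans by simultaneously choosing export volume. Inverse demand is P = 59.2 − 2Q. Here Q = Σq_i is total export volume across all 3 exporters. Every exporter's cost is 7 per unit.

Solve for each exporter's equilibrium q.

6.525

A representative exporter's profit is π_i = q_i(59.2 − 2Q) − 7q_i, with Q = q_i + Σ_{j≠i} q_j.
First-order condition: 52.2 − 4q_i − 2Σ_{j≠i} q_j = 0.
Imposing symmetry (q_j = q for all j) turns Σ_{j≠i} q_j into 2q, so 52.2 = 8q and q = 6.525.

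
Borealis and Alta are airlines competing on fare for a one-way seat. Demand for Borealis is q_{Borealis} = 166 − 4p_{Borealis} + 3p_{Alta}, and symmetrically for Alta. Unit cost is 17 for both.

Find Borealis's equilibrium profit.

Borealis's profit: π = (p_{Borealis} − 17)(166 − 4p_{Borealis} + 3p_{Alta}).
∂π/∂p_{Borealis} = 234 − 8p_{Borealis} + 3p_{Alta} = 0 ⇒ p_{Borealis} = 29.25 + 0.375p_{Alta}.
Setting p_{Borealis} = p_{Alta} in the reaction function: p_{Borealis} = 29.25 + 0.375p_{Borealis}, so p_{Borealis} = 29.25 / 0.625 = 46.8.
q_{Borealis} = 166 − 4·46.8 + 3·46.8 = 119.2.
Profit = (46.8 − 17)·119.2 = 3552.16.

3552.16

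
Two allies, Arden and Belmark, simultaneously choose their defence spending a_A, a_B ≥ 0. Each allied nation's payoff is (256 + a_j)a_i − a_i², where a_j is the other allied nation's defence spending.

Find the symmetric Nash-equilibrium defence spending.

Arden's payoff is (256 + a_B)a_A − a_A².
∂π/∂a_A = 256 + a_B − 2a_A = 0, so a_A = 128 + 0.5a_B.
Setting a_A = a_B in the reaction function: a_A = 128 + 0.5a_A, so a_A = 128 / 0.5 = 256.

256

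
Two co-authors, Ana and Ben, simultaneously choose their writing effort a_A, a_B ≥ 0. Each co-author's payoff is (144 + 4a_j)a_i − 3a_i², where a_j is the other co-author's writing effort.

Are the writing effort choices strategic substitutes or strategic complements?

Ana's payoff is (144 + 4a_B)a_A − 3a_A².
∂π/∂a_A = 144 + 4a_B − 6a_A = 0, so a_A = 24 + (2/3)a_B.
The best-response slope da_A/da_B = 2/3 > 0: the reaction function is upward-sloping, so the choices are strategic complements.

strategic complements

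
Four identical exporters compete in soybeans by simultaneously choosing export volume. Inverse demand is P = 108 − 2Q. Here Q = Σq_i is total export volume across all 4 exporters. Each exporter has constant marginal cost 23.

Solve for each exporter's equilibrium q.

A representative exporter's profit is π_i = q_i(108 − 2Q) − 23q_i, with Q = q_i + Σ_{j≠i} q_j.
First-order condition: 85 − 4q_i − 2Σ_{j≠i} q_j = 0.
With identical exporters, set every q_j = q: then 85 − 4q − 6q = 0, i.e. q = 85/10 = 8.5.

8.5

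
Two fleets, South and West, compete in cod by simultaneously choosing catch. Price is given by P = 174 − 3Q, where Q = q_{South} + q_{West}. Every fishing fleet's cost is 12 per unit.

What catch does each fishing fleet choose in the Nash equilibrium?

Fishing fleet South's profit: π = q_{South}(174 − 3(q_{South} + q_{West})) − 12q_{South}.
∂π/∂q_{South} = 162 − 6q_{South} − 3q_{West} = 0, so q_{South} = 27 − 0.5q_{West}.
The game is symmetric, so in equilibrium q_{West} = q_{South}: the reaction function gives 1.5q_{South} = 27, hence q_{South} = 18.

18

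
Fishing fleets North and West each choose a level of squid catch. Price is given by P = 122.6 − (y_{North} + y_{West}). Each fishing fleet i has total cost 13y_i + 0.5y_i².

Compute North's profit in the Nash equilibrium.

Fishing fleet North's profit: π = y_{North}(122.6 − (y_{North} + y_{West})) − 13y_{North} − 0.5y_{North}².
∂π/∂y_{North} = 109.6 − 3y_{North} − y_{West} = 0, so y_{North} = 548/15 − (1/3)y_{West}.
By symmetry y_{West} = y_{North}; substituting into the reaction function, (4/3)y_{North} = 548/15 and y_{North} = 27.4.
Price P = 122.6 − 54.8 = 67.8.
North's profit: (67.8 − 13)·27.4 − 0.5(27.4)² = 1126.14.

1126.14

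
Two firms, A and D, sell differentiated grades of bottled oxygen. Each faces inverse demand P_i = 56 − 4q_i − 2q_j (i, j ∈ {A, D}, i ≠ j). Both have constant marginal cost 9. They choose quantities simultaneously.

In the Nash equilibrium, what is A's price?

Firm A's profit: π = q_A(56 − 4q_A − 2q_D) − 9q_A.
∂π/∂q_A = 47 − 8q_A − 2q_D = 0 ⇒ q_A = 5.875 − 0.25q_D.
By symmetry q_D = q_A; substituting into the reaction function, 1.25q_A = 5.875 and q_A = 4.7.
P_A = 56 − 4·4.7 − 2·4.7 = 27.8.

27.8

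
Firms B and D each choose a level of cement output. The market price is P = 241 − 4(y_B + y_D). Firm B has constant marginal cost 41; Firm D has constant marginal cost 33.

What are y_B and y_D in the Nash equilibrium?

16, 18

Firm B's profit: π = y_B(241 − 4(y_B + y_D)) − 41y_B.
∂π/∂y_B = 200 − 8y_B − 4y_D = 0, so y_B = 25 − 0.5y_D.
By the same steps for D: y_D = 26 − 0.5y_B.
Plugging y_D into B's best response: y_B = 25 − 0.5(26 − 0.5y_B) ⇒ 0.75y_B = 12, so y_B = 16.
Then y_D = 26 − 0.5·16 = 18.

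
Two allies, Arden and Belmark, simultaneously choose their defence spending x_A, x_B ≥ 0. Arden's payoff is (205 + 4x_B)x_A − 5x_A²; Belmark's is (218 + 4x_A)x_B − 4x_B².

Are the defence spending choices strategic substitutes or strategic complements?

Expanding Arden's payoff: 205x_A + 4x_Bx_A − 5x_A².
∂π/∂x_A = 205 + 4x_B − 10x_A = 0, so x_A = 20.5 + 0.4x_B.
The best-response slope dx_A/dx_B = 0.4 > 0: the reaction function is upward-sloping, so the choices are strategic complements.

strategic complements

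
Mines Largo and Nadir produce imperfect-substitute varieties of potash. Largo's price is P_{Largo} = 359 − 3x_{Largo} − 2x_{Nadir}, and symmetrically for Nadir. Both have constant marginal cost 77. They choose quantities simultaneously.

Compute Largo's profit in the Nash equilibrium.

Mine Largo's profit: π = x_{Largo}(359 − 3x_{Largo} − 2x_{Nadir}) − 77x_{Largo}.
∂π/∂x_{Largo} = 282 − 6x_{Largo} − 2x_{Nadir} = 0 ⇒ x_{Largo} = 47 − (1/3)x_{Nadir}.
Setting x_{Largo} = x_{Nadir} in the reaction function: x_{Largo} = 47 − (1/3)x_{Largo}, so x_{Largo} = 47 / (4/3) = 35.25.
P_{Largo} = 359 − 3·35.25 − 2·35.25 = 182.75.
Profit = (182.75 − 77)·35.25 = 3727.6875.

3727.6875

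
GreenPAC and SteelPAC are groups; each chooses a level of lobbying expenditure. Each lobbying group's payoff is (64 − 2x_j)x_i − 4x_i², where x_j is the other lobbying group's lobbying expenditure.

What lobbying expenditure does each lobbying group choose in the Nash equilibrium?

GreenPAC's payoff is (64 − 2x_S)x_G − 4x_G².
∂π/∂x_G = 64 − 2x_S − 8x_G = 0, so x_G = 8 − 0.25x_S.
The game is symmetric, so in equilibrium x_S = x_G: the reaction function gives 1.25x_G = 8, hence x_G = 6.4.

6.4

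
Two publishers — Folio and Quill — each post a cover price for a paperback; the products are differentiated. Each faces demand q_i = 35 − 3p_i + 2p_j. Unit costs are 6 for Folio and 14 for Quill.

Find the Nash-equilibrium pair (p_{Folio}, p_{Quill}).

Folio's profit: π = (p_{Folio} − 6)(35 − 3p_{Folio} + 2p_{Quill}).
∂π/∂p_{Folio} = 53 − 6p_{Folio} + 2p_{Quill} = 0 ⇒ p_{Folio} = 53/6 + (1/3)p_{Quill}.
Similarly p_{Quill} = 77/6 + (1/3)p_{Folio}.
Substituting the second reaction function into the first: p_{Folio} = 53/6 + (1/3)(77/6 + (1/3)p_{Folio}), which gives (8/9)p_{Folio} = 118/9 ⇒ p_{Folio} = 14.75.
Then p_{Quill} = 77/6 + (1/3)·14.75 = 17.75.

14.75, 17.75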